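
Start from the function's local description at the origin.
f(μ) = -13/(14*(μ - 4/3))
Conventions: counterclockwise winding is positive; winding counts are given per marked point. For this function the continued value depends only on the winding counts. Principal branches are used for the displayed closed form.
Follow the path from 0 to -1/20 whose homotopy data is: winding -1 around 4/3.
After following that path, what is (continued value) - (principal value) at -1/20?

Continued minus principal equals 0.

The function is rational, hence single-valued: continuing it around any pole returns the same value, so the difference is 0.


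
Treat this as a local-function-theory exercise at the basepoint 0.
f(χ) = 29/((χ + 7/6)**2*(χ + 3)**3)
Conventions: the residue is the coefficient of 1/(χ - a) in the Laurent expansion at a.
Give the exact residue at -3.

The residue is 112752/14641.

At the order-3 pole -3 set g(χ) = (χ - (-3))^3*f(χ) = 29/(χ + 7/6)**2.
Order-3 pole: residue = g''(a)/2; g''(-3) = 225504/14641, so the residue is 112752/14641.


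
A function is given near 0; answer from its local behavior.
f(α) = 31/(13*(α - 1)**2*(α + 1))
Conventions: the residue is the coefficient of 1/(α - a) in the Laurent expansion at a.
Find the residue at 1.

The residue is -31/52.

At the order-2 pole 1 set g(α) = (α - (1))^2*f(α) = 31/(13*(α + 1)).
Order-2 pole: residue = g'(a); g'(1) = -31/52, so the residue is -31/52.


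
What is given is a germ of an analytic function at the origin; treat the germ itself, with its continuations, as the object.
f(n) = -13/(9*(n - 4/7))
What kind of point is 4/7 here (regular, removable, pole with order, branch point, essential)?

The point is a pole of order 1.

The denominator factor n - 4/7 vanishes at 4/7 and appears to the power 1; the numerator there equals -13/9, nonzero, and no other factor vanishes.
Hence a pole whose order is the multiplicity, 1.


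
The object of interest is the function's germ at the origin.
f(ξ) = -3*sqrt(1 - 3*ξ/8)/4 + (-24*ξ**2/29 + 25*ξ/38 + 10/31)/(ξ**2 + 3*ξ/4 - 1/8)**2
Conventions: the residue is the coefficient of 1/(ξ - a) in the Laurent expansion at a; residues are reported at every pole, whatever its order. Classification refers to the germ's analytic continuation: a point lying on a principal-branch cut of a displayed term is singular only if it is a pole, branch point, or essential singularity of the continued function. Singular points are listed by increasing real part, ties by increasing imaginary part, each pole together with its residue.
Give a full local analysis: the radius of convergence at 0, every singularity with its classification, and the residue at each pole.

Denominator factor (ξ**2 + 3*ξ/4 - 1/8)^2: discriminant 17/16, real irrational roots -3/8 + (1/8)*sqrt(17) and -3/8 - (1/8)*sqrt(17); poles of order 2, moduli -3/8 + (1/8)*sqrt(17) and 3/8 + (1/8)*sqrt(17).
Branch term (-3/4)*sqrt(1 - ξ/(8/3)): its argument vanishes at ξ = 8/3, a square-root branch point, modulus 8/3.
The radius of convergence is the smallest modulus among the singular points: -3/8 + (1/8)*sqrt(17).
The branch term is analytic at -3/8 - (1/8)*sqrt(17) and contributes nothing to the residue; only the rational part matters.
The factor ξ**2 + 3*ξ/4 - 1/8 splits as (ξ - a)(ξ - a') with a = -3/8 - (1/8)*sqrt(17), a' = -3/8 + (1/8)*sqrt(17). At the order-2 pole a set g(ξ) = (ξ - a)^2*(rational part) = [-24*ξ**2/29 + 25*ξ/38 + 10/31] / (ξ - a')^2.
Order-2 pole: residue = g'(a); g'(-3/8 - (1/8)*sqrt(17)) = (392056/4936409)*sqrt(17), so the residue is (392056/4936409)*sqrt(17).
The branch term is analytic at -3/8 + (1/8)*sqrt(17) and contributes nothing to the residue; only the rational part matters.
The factor ξ**2 + 3*ξ/4 - 1/8 splits as (ξ - a)(ξ - a') with a = -3/8 + (1/8)*sqrt(17), a' = -3/8 - (1/8)*sqrt(17). At the order-2 pole a set g(ξ) = (ξ - a)^2*(rational part) = [-24*ξ**2/29 + 25*ξ/38 + 10/31] / (ξ - a')^2.
Order-2 pole: residue = g'(a); g'(-3/8 + (1/8)*sqrt(17)) = -(392056/4936409)*sqrt(17), so the residue is -(392056/4936409)*sqrt(17).
List the singular points by increasing real part (a conjugate pair: the negative imaginary part first).

Radius of convergence at 0: -3/8 + (1/8)*sqrt(17).
At -3/8 - (1/8)*sqrt(17): a pole of order 2; residue (392056/4936409)*sqrt(17).
At -3/8 + (1/8)*sqrt(17): a pole of order 2; residue -(392056/4936409)*sqrt(17).
At 8/3: an algebraic (square-root) branch point.


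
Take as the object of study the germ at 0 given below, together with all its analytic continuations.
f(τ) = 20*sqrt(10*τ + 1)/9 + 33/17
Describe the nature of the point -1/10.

The point is an algebraic (square-root) branch point.

The term (20/9)*sqrt(1 - τ/(-1/10)) has argument 1 - -1/10/(-1/10) = 0 at -1/10: a square-root (algebraic, two-sheeted) branch point; the remaining terms are analytic or single-valued there.


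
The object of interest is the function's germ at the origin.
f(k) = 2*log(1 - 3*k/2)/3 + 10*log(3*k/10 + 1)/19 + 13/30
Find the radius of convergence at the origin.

Branch term (2/3)*log(1 - k/(2/3)): its argument vanishes at k = 2/3, a logarithmic branch point, modulus 2/3.
Branch term (10/19)*log(1 - k/(-10/3)): its argument vanishes at k = -10/3, a logarithmic branch point, modulus 10/3.
The radius of convergence is the smallest modulus among the singular points: 2/3.

The radius of convergence is 2/3.


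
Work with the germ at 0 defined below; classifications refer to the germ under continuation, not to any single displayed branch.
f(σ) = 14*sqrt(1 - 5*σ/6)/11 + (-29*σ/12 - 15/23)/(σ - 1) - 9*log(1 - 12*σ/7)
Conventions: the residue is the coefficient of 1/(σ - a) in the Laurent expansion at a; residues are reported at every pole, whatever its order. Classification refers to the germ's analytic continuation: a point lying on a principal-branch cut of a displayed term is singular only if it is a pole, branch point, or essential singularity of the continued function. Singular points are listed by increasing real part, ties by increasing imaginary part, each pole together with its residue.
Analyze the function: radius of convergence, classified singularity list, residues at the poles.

Radius of convergence at 0: 7/12.
At 7/12: a logarithmic branch point.
At 1: a pole of order 1; residue -847/276.
At 6/5: an algebraic (square-root) branch point.

Denominator factor (σ - 1): pole of order 1 at 1, modulus 1.
Branch term (-9)*log(1 - σ/(7/12)): its argument vanishes at σ = 7/12, a logarithmic branch point, modulus 7/12.
Branch term (14/11)*sqrt(1 - σ/(6/5)): its argument vanishes at σ = 6/5, a square-root branch point, modulus 6/5.
The radius of convergence is the smallest modulus among the singular points: 7/12.
The branch terms are analytic at 1 and contribute nothing to the residue; only the rational part matters.
At the order-1 pole 1 set g(σ) = (σ - (1))*(rational part) = -29*σ/12 - 15/23.
Simple pole: residue = g(a) at a = 1, which is -847/276.
List the singular points by increasing real part (a conjugate pair: the negative imaginary part first).


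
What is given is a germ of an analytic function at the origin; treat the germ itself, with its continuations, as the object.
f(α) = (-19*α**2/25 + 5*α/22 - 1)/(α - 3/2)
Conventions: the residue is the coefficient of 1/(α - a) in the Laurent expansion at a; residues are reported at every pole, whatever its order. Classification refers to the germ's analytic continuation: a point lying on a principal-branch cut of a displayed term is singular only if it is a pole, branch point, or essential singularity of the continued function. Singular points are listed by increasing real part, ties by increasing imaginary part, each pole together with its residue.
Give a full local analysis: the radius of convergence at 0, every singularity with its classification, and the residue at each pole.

Radius of convergence at 0: 3/2.
At 3/2: a pole of order 1; residue -1303/550.

Denominator factor (α - 3/2): pole of order 1 at 3/2, modulus 3/2.
The radius of convergence is the smallest modulus among the singular points: 3/2.
At the order-1 pole 3/2 set g(α) = (α - (3/2))*f(α) = -19*α**2/25 + 5*α/22 - 1.
Simple pole: residue = g(a) at a = 3/2, which is -1303/550.


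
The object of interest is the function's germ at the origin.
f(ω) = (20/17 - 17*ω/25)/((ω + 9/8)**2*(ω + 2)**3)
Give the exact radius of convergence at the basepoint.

Denominator factor (ω + 2)^3: pole of order 3 at -2, modulus 2.
Denominator factor (ω + 9/8)^2: pole of order 2 at -9/8, modulus 9/8.
The radius of convergence is the smallest modulus among the singular points: 9/8.

The radius of convergence is 9/8.


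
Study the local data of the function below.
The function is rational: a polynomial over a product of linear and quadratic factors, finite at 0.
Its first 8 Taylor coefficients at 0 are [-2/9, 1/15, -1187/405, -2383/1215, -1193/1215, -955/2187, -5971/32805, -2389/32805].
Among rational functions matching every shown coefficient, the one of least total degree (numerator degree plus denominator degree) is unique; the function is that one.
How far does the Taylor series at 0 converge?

No rational of total degree below 4 reproduces all 8 coefficients; solving the [2/2] Pade equations on them gives f(ε) = (-27*ε**2 + 29*ε/15 - 2)/(ε - 3)**2, whose expansion matches every shown term.
Denominator factor (ε - 3)^2: pole of order 2 at 3, modulus 3.
The radius of convergence is the smallest modulus among the singular points: 3.

The radius of convergence is 3.


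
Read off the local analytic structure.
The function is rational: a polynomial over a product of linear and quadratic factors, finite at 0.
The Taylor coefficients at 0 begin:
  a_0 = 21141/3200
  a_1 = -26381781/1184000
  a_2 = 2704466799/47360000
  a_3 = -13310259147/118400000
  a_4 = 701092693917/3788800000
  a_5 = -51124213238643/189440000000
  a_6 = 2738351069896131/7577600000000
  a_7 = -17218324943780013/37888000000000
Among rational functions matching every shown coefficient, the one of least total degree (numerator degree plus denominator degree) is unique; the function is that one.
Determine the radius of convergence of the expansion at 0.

The radius of convergence is 10/9.

No rational of total degree below 6 reproduces all 8 coefficients; solving the [2/4] Pade equations on them gives f(y) = (23*y**2 - 39*y/37 + 29/2)/((y + 10/9)**2*(y + 4/3)**2), whose expansion matches every shown term.
Denominator factor (y + 4/3)^2: pole of order 2 at -4/3, modulus 4/3.
Denominator factor (y + 10/9)^2: pole of order 2 at -10/9, modulus 10/9.
The radius of convergence is the smallest modulus among the singular points: 10/9.


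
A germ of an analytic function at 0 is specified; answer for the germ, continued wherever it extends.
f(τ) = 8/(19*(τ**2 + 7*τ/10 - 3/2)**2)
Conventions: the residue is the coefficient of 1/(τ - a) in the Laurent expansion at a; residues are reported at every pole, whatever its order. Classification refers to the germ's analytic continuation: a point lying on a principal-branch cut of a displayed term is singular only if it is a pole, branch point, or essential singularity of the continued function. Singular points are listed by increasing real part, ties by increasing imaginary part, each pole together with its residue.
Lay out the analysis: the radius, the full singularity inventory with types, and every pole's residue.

Denominator factor (τ**2 + 7*τ/10 - 3/2)^2: discriminant 649/100, real irrational roots -7/20 + (1/20)*sqrt(649) and -7/20 - (1/20)*sqrt(649); poles of order 2, moduli -7/20 + (1/20)*sqrt(649) and 7/20 + (1/20)*sqrt(649).
The radius of convergence is the smallest modulus among the singular points: -7/20 + (1/20)*sqrt(649).
The factor τ**2 + 7*τ/10 - 3/2 splits as (τ - a)(τ - a') with a = -7/20 - (1/20)*sqrt(649), a' = -7/20 + (1/20)*sqrt(649). At the order-2 pole a set g(τ) = (τ - a)^2*f(τ) = [8/19] / (τ - a')^2.
Order-2 pole: residue = g'(a); g'(-7/20 - (1/20)*sqrt(649)) = (16000/8002819)*sqrt(649), so the residue is (16000/8002819)*sqrt(649).
The factor τ**2 + 7*τ/10 - 3/2 splits as (τ - a)(τ - a') with a = -7/20 + (1/20)*sqrt(649), a' = -7/20 - (1/20)*sqrt(649). At the order-2 pole a set g(τ) = (τ - a)^2*f(τ) = [8/19] / (τ - a')^2.
Order-2 pole: residue = g'(a); g'(-7/20 + (1/20)*sqrt(649)) = -(16000/8002819)*sqrt(649), so the residue is -(16000/8002819)*sqrt(649).
List the singular points by increasing real part (a conjugate pair: the negative imaginary part first).

Radius of convergence at 0: -7/20 + (1/20)*sqrt(649).
At -7/20 - (1/20)*sqrt(649): a pole of order 2; residue (16000/8002819)*sqrt(649).
At -7/20 + (1/20)*sqrt(649): a pole of order 2; residue -(16000/8002819)*sqrt(649).


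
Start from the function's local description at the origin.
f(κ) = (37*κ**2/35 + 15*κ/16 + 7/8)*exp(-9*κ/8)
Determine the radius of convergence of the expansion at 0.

The factor exp(-9*κ/8) is entire and contributes no finite singular point.
The polynomial part has no poles.
No finite singular points: the Taylor series at 0 converges everywhere.

The radius of convergence is infinite.


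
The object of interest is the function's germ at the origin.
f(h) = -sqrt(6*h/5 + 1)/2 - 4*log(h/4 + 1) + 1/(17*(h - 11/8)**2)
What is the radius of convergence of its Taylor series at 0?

The radius of convergence is 5/6.

Denominator factor (h - 11/8)^2: pole of order 2 at 11/8, modulus 11/8.
Branch term (-4)*log(1 - h/(-4)): its argument vanishes at h = -4, a logarithmic branch point, modulus 4.
Branch term (-1/2)*sqrt(1 - h/(-5/6)): its argument vanishes at h = -5/6, a square-root branch point, modulus 5/6.
The radius of convergence is the smallest modulus among the singular points: 5/6.


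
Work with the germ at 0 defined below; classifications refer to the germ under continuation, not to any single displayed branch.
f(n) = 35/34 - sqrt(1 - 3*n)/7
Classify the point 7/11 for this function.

The point is a regular point.

There is no denominator, hence no pole anywhere.
Branch term sqrt(1 - n/(1/3)): argument at 7/11 is -10/11, nonzero, so 7/11 is not its branch point (a point on a principal cut is still regular for the continued germ).
So the germ continues analytically to 7/11.


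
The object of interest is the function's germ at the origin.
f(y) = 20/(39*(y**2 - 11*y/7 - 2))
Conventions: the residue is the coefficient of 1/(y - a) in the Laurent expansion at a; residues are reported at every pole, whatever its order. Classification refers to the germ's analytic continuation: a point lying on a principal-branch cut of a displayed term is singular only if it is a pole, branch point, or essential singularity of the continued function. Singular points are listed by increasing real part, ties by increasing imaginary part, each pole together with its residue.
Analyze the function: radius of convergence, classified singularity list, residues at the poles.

Denominator factor (y**2 - 11*y/7 - 2): discriminant 513/49, real irrational roots 11/14 + (3/14)*sqrt(57) and 11/14 - (3/14)*sqrt(57); poles of order 1, moduli 11/14 + (3/14)*sqrt(57) and -11/14 + (3/14)*sqrt(57).
The radius of convergence is the smallest modulus among the singular points: -11/14 + (3/14)*sqrt(57).
The factor y**2 - 11*y/7 - 2 splits as (y - a)(y - a') with a = 11/14 - (3/14)*sqrt(57), a' = 11/14 + (3/14)*sqrt(57). At the order-1 pole a set g(y) = (y - a)*f(y) = [20/39] / (y - a').
Simple pole: residue = g(a) at a = 11/14 - (3/14)*sqrt(57), which is -(140/6669)*sqrt(57).
The factor y**2 - 11*y/7 - 2 splits as (y - a)(y - a') with a = 11/14 + (3/14)*sqrt(57), a' = 11/14 - (3/14)*sqrt(57). At the order-1 pole a set g(y) = (y - a)*f(y) = [20/39] / (y - a').
Simple pole: residue = g(a) at a = 11/14 + (3/14)*sqrt(57), which is (140/6669)*sqrt(57).
List the singular points by increasing real part (a conjugate pair: the negative imaginary part first).

Radius of convergence at 0: -11/14 + (3/14)*sqrt(57).
At 11/14 - (3/14)*sqrt(57): a pole of order 1; residue -(140/6669)*sqrt(57).
At 11/14 + (3/14)*sqrt(57): a pole of order 1; residue (140/6669)*sqrt(57).


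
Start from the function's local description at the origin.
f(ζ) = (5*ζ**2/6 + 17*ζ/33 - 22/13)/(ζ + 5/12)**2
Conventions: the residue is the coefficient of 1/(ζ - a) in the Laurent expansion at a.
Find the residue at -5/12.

At the order-2 pole -5/12 set g(ζ) = (ζ - (-5/12))^2*f(ζ) = 5*ζ**2/6 + 17*ζ/33 - 22/13.
Order-2 pole: residue = g'(a); g'(-5/12) = -71/396, so the residue is -71/396.

The residue is -71/396.


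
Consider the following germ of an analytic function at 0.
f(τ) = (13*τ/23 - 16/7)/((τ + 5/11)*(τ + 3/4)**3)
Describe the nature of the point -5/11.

The point is a pole of order 1.

The denominator factor τ + 5/11 vanishes at -5/11 and appears to the power 1; the numerator there equals -4503/1771, nonzero, and no other factor vanishes.
Hence a pole whose order is the multiplicity, 1.


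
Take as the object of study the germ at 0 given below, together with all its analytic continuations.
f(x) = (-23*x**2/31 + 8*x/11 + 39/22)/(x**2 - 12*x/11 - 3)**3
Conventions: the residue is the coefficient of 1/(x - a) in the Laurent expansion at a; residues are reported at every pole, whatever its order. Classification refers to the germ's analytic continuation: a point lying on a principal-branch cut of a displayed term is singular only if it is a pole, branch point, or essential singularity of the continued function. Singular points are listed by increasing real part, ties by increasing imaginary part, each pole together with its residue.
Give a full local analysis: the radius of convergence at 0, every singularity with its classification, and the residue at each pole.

Denominator factor (x**2 - 12*x/11 - 3)^3: discriminant 1596/121, real irrational roots 6/11 + (1/11)*sqrt(399) and 6/11 - (1/11)*sqrt(399); poles of order 3, moduli 6/11 + (1/11)*sqrt(399) and -6/11 + (1/11)*sqrt(399).
The radius of convergence is the smallest modulus among the singular points: -6/11 + (1/11)*sqrt(399).
The factor x**2 - 12*x/11 - 3 splits as (x - a)(x - a') with a = 6/11 - (1/11)*sqrt(399), a' = 6/11 + (1/11)*sqrt(399). At the order-3 pole a set g(x) = (x - a)^3*f(x) = [-23*x**2/31 + 8*x/11 + 39/22] / (x - a')^3.
Order-3 pole: residue = g''(a)/2; g''(6/11 - (1/11)*sqrt(399)) = -(27600947/10502171568)*sqrt(399), so the residue is -(27600947/21004343136)*sqrt(399).
The factor x**2 - 12*x/11 - 3 splits as (x - a)(x - a') with a = 6/11 + (1/11)*sqrt(399), a' = 6/11 - (1/11)*sqrt(399). At the order-3 pole a set g(x) = (x - a)^3*f(x) = [-23*x**2/31 + 8*x/11 + 39/22] / (x - a')^3.
Order-3 pole: residue = g''(a)/2; g''(6/11 + (1/11)*sqrt(399)) = (27600947/10502171568)*sqrt(399), so the residue is (27600947/21004343136)*sqrt(399).
List the singular points by increasing real part (a conjugate pair: the negative imaginary part first).

Radius of convergence at 0: -6/11 + (1/11)*sqrt(399).
At 6/11 - (1/11)*sqrt(399): a pole of order 3; residue -(27600947/21004343136)*sqrt(399).
At 6/11 + (1/11)*sqrt(399): a pole of order 3; residue (27600947/21004343136)*sqrt(399).


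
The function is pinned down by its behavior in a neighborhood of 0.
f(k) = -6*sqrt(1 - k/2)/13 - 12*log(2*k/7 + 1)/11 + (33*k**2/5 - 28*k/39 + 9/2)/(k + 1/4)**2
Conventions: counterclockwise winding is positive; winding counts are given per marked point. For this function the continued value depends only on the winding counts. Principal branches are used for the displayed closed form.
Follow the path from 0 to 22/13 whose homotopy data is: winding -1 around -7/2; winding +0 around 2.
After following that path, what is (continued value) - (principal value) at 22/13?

Continued minus principal equals (24/11)*pi*i.

The rational part is single-valued and drops out of the difference; each branch term changes only by its own monodromy.
(-6/13)*sqrt(1 - k/(2)): winding +0 is even, the square root returns to the same sheet, contribution 0.
(-12/11)*log(1 - k/(-7/2)): each positive loop around -7/2 adds 2*pi*i to the log, so winding -1 contributes (-12/11)*(-1)*2*pi*i = (24/11)*pi*i.
Summing the contributions at k = 22/13 gives (24/11)*pi*i.


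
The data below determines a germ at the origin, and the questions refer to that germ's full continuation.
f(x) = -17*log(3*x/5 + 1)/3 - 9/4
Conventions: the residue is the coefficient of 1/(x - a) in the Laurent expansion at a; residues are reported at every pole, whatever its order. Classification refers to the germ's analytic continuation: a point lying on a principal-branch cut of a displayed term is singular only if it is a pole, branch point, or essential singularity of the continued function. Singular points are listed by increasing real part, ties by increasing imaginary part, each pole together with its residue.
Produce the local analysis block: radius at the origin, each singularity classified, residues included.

Radius of convergence at 0: 5/3.
At -5/3: a logarithmic branch point.

Branch term (-17/3)*log(1 - x/(-5/3)): its argument vanishes at x = -5/3, a logarithmic branch point, modulus 5/3.
The radius of convergence is the smallest modulus among the singular points: 5/3.


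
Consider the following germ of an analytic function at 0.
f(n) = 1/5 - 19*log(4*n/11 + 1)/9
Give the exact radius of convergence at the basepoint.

Branch term (-19/9)*log(1 - n/(-11/4)): its argument vanishes at n = -11/4, a logarithmic branch point, modulus 11/4.
The radius of convergence is the smallest modulus among the singular points: 11/4.

The radius of convergence is 11/4.


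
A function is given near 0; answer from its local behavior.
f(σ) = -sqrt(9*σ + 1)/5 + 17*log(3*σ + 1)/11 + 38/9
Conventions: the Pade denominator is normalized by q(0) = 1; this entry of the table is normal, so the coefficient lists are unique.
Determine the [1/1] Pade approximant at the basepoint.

Taylor coefficients needed (expand at 0): a_0 = 181/45, a_1 = 411/110, a_2 = -2169/440.
Write the denominator as Q(σ) = 1 + q1*σ. Requiring Q*f - P = O(σ^3) with deg P <= 1 kills the coefficients of σ^2..σ^2 in Q*f:
  σ^2: a_2 + q1*a_1 = 0, i.e. -2169/440 + (411/110)*q1 = 0.
Solving this linear system: q1 = 723/548.
The numerator is Q*f truncated at degree 1: P0 = a_0 = 181/45; P1 = a_1 + q1*a_0 = 817673/90420.

The Pade approximant has numerator coefficients [181/45, 817673/90420]; denominator coefficients [1, 723/548].


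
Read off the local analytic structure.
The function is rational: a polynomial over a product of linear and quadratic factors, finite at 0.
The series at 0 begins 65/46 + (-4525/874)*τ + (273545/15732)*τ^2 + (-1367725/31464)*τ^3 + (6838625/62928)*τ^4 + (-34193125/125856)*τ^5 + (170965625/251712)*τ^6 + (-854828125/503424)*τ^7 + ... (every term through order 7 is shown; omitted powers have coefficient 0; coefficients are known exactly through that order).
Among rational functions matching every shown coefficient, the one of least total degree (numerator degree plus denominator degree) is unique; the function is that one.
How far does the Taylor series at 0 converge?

The radius of convergence is 2/5.

No rational of total degree below 3 reproduces all 8 coefficients; solving the [2/1] Pade equations on them gives f(τ) = (16*τ**2/9 - 25*τ/38 + 13/23)/(τ + 2/5), whose expansion matches every shown term.
Denominator factor (τ + 2/5): pole of order 1 at -2/5, modulus 2/5.
The radius of convergence is the smallest modulus among the singular points: 2/5.


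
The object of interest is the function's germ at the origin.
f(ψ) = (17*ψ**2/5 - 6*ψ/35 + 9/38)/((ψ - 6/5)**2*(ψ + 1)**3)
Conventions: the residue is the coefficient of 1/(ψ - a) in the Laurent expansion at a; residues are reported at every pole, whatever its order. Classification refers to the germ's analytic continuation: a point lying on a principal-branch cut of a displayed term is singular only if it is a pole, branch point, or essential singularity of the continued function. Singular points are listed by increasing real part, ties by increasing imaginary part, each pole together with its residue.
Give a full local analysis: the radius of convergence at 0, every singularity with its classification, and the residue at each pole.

Radius of convergence at 0: 1.
At -1: a pole of order 3; residue -66345/556358.
At 6/5: a pole of order 2; residue 66345/556358.

Denominator factor (ψ - 6/5)^2: pole of order 2 at 6/5, modulus 6/5.
Denominator factor (ψ + 1)^3: pole of order 3 at -1, modulus 1.
The radius of convergence is the smallest modulus among the singular points: 1.
At the order-3 pole -1 set g(ψ) = (ψ - (-1))^3*f(ψ) = (17*ψ**2/5 - 6*ψ/35 + 9/38)/(ψ - 6/5)**2.
Order-3 pole: residue = g''(a)/2; g''(-1) = -66345/278179, so the residue is -66345/556358.
At the order-2 pole 6/5 set g(ψ) = (ψ - (6/5))^2*f(ψ) = (17*ψ**2/5 - 6*ψ/35 + 9/38)/(ψ + 1)**3.
Order-2 pole: residue = g'(a); g'(6/5) = 66345/556358, so the residue is 66345/556358.
List the singular points by increasing real part (a conjugate pair: the negative imaginary part first).


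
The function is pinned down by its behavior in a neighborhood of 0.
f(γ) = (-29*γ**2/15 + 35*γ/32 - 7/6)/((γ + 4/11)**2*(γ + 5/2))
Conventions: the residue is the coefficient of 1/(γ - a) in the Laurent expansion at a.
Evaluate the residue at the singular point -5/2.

The residue is -123783/35344.

At the order-1 pole -5/2 set g(γ) = (γ - (-5/2))*f(γ) = (-29*γ**2/15 + 35*γ/32 - 7/6)/(γ + 4/11)**2.
Simple pole: residue = g(a) at a = -5/2, which is -123783/35344.


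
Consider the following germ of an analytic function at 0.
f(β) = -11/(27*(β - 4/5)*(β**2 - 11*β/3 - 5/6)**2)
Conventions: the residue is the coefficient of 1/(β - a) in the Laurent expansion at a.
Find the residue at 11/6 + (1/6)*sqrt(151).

The factor β**2 - 11*β/3 - 5/6 splits as (β - a)(β - a') with a = 11/6 + (1/6)*sqrt(151), a' = 11/6 - (1/6)*sqrt(151). At the order-2 pole a set g(β) = (β - a)^2*f(β) = [-11/(27*(β - 4/5))] / (β - a')^2.
Order-2 pole: residue = g'(a); g'(11/6 + (1/6)*sqrt(151)) = 13750/659883 - (17670620/15045992283)*sqrt(151), so the residue is 13750/659883 - (17670620/15045992283)*sqrt(151).

The residue is 13750/659883 - (17670620/15045992283)*sqrt(151).


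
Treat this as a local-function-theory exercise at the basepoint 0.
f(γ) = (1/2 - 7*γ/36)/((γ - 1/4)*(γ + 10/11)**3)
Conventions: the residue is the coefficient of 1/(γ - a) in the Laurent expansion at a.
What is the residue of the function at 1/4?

The residue is 346060/1193859.

At the order-1 pole 1/4 set g(γ) = (γ - (1/4))*f(γ) = (1/2 - 7*γ/36)/(γ + 10/11)**3.
Simple pole: residue = g(a) at a = 1/4, which is 346060/1193859.


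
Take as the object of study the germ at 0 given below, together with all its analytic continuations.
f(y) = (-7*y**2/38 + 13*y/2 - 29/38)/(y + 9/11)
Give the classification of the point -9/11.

The denominator factor y + 9/11 vanishes at -9/11 and appears to the power 1; the numerator there equals -28529/4598, nonzero, and no other factor vanishes.
Hence a pole whose order is the multiplicity, 1.

The point is a pole of order 1.


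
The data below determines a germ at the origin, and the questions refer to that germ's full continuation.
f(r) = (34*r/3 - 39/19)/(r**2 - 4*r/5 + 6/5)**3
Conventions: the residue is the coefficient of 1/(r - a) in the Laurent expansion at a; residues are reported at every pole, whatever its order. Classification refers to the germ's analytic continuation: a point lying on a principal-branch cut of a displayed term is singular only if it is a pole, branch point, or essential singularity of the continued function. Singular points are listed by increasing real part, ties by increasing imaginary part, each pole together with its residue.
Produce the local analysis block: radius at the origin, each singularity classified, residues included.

Radius of convergence at 0: (1/5)*sqrt(30).
At (2/5) - ((1/5)*sqrt(26))*i: a pole of order 3; residue ((441875/5343104)*sqrt(26))*i.
At (2/5) + ((1/5)*sqrt(26))*i: a pole of order 3; residue -((441875/5343104)*sqrt(26))*i.

Denominator factor (r**2 - 4*r/5 + 6/5)^3: discriminant -104/25, complex-conjugate roots (2/5) + ((1/5)*sqrt(26))*i and (2/5) - ((1/5)*sqrt(26))*i; poles of order 3, moduli (1/5)*sqrt(30) and (1/5)*sqrt(30).
The radius of convergence is the smallest modulus among the singular points: (1/5)*sqrt(30).
The factor r**2 - 4*r/5 + 6/5 splits as (r - a)(r - a') with a = (2/5) - ((1/5)*sqrt(26))*i, a' = (2/5) + ((1/5)*sqrt(26))*i. At the order-3 pole a set g(r) = (r - a)^3*f(r) = [34*r/3 - 39/19] / (r - a')^3.
Order-3 pole: residue = g''(a)/2; g''((2/5) - ((1/5)*sqrt(26))*i) = ((441875/2671552)*sqrt(26))*i, so the residue is ((441875/5343104)*sqrt(26))*i.
The factor r**2 - 4*r/5 + 6/5 splits as (r - a)(r - a') with a = (2/5) + ((1/5)*sqrt(26))*i, a' = (2/5) - ((1/5)*sqrt(26))*i. At the order-3 pole a set g(r) = (r - a)^3*f(r) = [34*r/3 - 39/19] / (r - a')^3.
Order-3 pole: residue = g''(a)/2; g''((2/5) + ((1/5)*sqrt(26))*i) = -((441875/2671552)*sqrt(26))*i, so the residue is -((441875/5343104)*sqrt(26))*i.
List the singular points by increasing real part (a conjugate pair: the negative imaginary part first).


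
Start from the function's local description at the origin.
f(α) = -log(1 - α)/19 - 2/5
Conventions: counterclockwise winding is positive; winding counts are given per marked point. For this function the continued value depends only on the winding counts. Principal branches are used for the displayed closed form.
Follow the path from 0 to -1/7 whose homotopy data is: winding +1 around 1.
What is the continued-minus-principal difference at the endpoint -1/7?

The rational part is single-valued and drops out of the difference; each branch term changes only by its own monodromy.
(-1/19)*log(1 - α/(1)): each positive loop around 1 adds 2*pi*i to the log, so winding +1 contributes (-1/19)*(1)*2*pi*i = -(2/19)*pi*i.
Summing the contributions at α = -1/7 gives -(2/19)*pi*i.

Continued minus principal equals -(2/19)*pi*i.


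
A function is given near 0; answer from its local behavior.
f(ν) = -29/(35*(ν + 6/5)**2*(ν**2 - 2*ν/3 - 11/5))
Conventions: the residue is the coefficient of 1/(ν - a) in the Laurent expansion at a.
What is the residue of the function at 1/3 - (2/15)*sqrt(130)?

The residue is 16675/21 + (152105/2184)*sqrt(130).

The factor ν**2 - 2*ν/3 - 11/5 splits as (ν - a)(ν - a') with a = 1/3 - (2/15)*sqrt(130), a' = 1/3 + (2/15)*sqrt(130). At the order-1 pole a set g(ν) = (ν - a)*f(ν) = [-29/(35*(ν + 6/5)**2)] / (ν - a').
Simple pole: residue = g(a) at a = 1/3 - (2/15)*sqrt(130), which is 16675/21 + (152105/2184)*sqrt(130).


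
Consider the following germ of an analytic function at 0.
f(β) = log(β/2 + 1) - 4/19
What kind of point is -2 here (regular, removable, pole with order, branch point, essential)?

The point is a logarithmic branch point.

The term (1)*log(1 - β/(-2)) has argument 1 - -2/(-2) = 0 at -2: a logarithmic (infinitely-sheeted) branch point; the remaining terms are analytic or single-valued there.


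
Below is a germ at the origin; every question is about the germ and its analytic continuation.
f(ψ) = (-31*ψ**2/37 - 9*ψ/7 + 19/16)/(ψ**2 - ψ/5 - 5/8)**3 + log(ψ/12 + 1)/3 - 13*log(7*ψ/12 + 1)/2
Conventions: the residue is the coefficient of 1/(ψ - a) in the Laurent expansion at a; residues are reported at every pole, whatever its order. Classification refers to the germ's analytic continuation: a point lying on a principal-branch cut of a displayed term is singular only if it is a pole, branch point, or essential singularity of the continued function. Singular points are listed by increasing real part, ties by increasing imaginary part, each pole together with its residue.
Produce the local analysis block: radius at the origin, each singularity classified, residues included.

Denominator factor (ψ**2 - ψ/5 - 5/8)^3: discriminant 127/50, real irrational roots 1/10 + (1/20)*sqrt(254) and 1/10 - (1/20)*sqrt(254); poles of order 3, moduli 1/10 + (1/20)*sqrt(254) and -1/10 + (1/20)*sqrt(254).
Branch term (-13/2)*log(1 - ψ/(-12/7)): its argument vanishes at ψ = -12/7, a logarithmic branch point, modulus 12/7.
Branch term (1/3)*log(1 - ψ/(-12)): its argument vanishes at ψ = -12, a logarithmic branch point, modulus 12.
The radius of convergence is the smallest modulus among the singular points: -1/10 + (1/20)*sqrt(254).
The branch terms are analytic at 1/10 - (1/20)*sqrt(254) and contribute nothing to the residue; only the rational part matters.
The factor ψ**2 - ψ/5 - 5/8 splits as (ψ - a)(ψ - a') with a = 1/10 - (1/20)*sqrt(254), a' = 1/10 + (1/20)*sqrt(254). At the order-3 pole a set g(ψ) = (ψ - a)^3*(rational part) = [-31*ψ**2/37 - 9*ψ/7 + 19/16] / (ψ - a')^3.
Order-3 pole: residue = g''(a)/2; g''(1/10 - (1/20)*sqrt(254)) = -(47703625/530531197)*sqrt(254), so the residue is -(47703625/1061062394)*sqrt(254).
The branch terms are analytic at 1/10 + (1/20)*sqrt(254) and contribute nothing to the residue; only the rational part matters.
The factor ψ**2 - ψ/5 - 5/8 splits as (ψ - a)(ψ - a') with a = 1/10 + (1/20)*sqrt(254), a' = 1/10 - (1/20)*sqrt(254). At the order-3 pole a set g(ψ) = (ψ - a)^3*(rational part) = [-31*ψ**2/37 - 9*ψ/7 + 19/16] / (ψ - a')^3.
Order-3 pole: residue = g''(a)/2; g''(1/10 + (1/20)*sqrt(254)) = (47703625/530531197)*sqrt(254), so the residue is (47703625/1061062394)*sqrt(254).
List the singular points by increasing real part (a conjugate pair: the negative imaginary part first).

Radius of convergence at 0: -1/10 + (1/20)*sqrt(254).
At -12: a logarithmic branch point.
At -12/7: a logarithmic branch point.
At 1/10 - (1/20)*sqrt(254): a pole of order 3; residue -(47703625/1061062394)*sqrt(254).
At 1/10 + (1/20)*sqrt(254): a pole of order 3; residue (47703625/1061062394)*sqrt(254).


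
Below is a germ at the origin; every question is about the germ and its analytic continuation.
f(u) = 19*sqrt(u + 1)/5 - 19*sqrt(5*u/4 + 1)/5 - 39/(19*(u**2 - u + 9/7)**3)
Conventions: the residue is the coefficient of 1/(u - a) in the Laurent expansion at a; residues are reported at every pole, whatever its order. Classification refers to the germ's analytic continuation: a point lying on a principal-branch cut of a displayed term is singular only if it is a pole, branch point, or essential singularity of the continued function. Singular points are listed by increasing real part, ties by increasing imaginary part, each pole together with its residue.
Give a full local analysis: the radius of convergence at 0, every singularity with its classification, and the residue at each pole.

Radius of convergence at 0: 4/5.
At -1: an algebraic (square-root) branch point.
At -4/5: an algebraic (square-root) branch point.
At (1/2) - ((1/14)*sqrt(203))*i: a pole of order 3; residue -((11466/463391)*sqrt(203))*i.
At (1/2) + ((1/14)*sqrt(203))*i: a pole of order 3; residue ((11466/463391)*sqrt(203))*i.

Denominator factor (u**2 - u + 9/7)^3: discriminant -29/7, complex-conjugate roots (1/2) + ((1/14)*sqrt(203))*i and (1/2) - ((1/14)*sqrt(203))*i; poles of order 3, moduli (3/7)*sqrt(7) and (3/7)*sqrt(7).
Branch term (19/5)*sqrt(1 - u/(-1)): its argument vanishes at u = -1, a square-root branch point, modulus 1.
Branch term (-19/5)*sqrt(1 - u/(-4/5)): its argument vanishes at u = -4/5, a square-root branch point, modulus 4/5.
The radius of convergence is the smallest modulus among the singular points: 4/5.
The branch terms are analytic at (1/2) - ((1/14)*sqrt(203))*i and contribute nothing to the residue; only the rational part matters.
The factor u**2 - u + 9/7 splits as (u - a)(u - a') with a = (1/2) - ((1/14)*sqrt(203))*i, a' = (1/2) + ((1/14)*sqrt(203))*i. At the order-3 pole a set g(u) = (u - a)^3*(rational part) = [-39/19] / (u - a')^3.
Order-3 pole: residue = g''(a)/2; g''((1/2) - ((1/14)*sqrt(203))*i) = -((22932/463391)*sqrt(203))*i, so the residue is -((11466/463391)*sqrt(203))*i.
The branch terms are analytic at (1/2) + ((1/14)*sqrt(203))*i and contribute nothing to the residue; only the rational part matters.
The factor u**2 - u + 9/7 splits as (u - a)(u - a') with a = (1/2) + ((1/14)*sqrt(203))*i, a' = (1/2) - ((1/14)*sqrt(203))*i. At the order-3 pole a set g(u) = (u - a)^3*(rational part) = [-39/19] / (u - a')^3.
Order-3 pole: residue = g''(a)/2; g''((1/2) + ((1/14)*sqrt(203))*i) = ((22932/463391)*sqrt(203))*i, so the residue is ((11466/463391)*sqrt(203))*i.
List the singular points by increasing real part (a conjugate pair: the negative imaginary part first).


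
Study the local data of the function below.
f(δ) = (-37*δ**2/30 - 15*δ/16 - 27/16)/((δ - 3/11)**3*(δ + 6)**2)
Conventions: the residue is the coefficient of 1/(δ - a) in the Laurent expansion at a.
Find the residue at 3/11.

At the order-3 pole 3/11 set g(δ) = (δ - (3/11))^3*f(δ) = (-37*δ**2/30 - 15*δ/16 - 27/16)/(δ + 6)**2.
Order-3 pole: residue = g''(a)/2; g''(3/11) = -672155/15111414, so the residue is -672155/30222828.

The residue is -672155/30222828.


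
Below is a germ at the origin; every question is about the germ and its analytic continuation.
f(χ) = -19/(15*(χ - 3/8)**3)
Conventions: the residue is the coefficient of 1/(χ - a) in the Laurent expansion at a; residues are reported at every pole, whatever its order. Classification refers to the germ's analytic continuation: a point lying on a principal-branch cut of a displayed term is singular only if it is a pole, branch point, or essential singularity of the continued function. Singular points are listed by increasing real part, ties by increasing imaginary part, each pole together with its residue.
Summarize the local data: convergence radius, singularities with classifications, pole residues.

Denominator factor (χ - 3/8)^3: pole of order 3 at 3/8, modulus 3/8.
The radius of convergence is the smallest modulus among the singular points: 3/8.
At the order-3 pole 3/8 set g(χ) = (χ - (3/8))^3*f(χ) = -19/15.
Order-3 pole: residue = g''(a)/2; g''(3/8) = 0, so the residue is 0.

Radius of convergence at 0: 3/8.
At 3/8: a pole of order 3; residue 0.


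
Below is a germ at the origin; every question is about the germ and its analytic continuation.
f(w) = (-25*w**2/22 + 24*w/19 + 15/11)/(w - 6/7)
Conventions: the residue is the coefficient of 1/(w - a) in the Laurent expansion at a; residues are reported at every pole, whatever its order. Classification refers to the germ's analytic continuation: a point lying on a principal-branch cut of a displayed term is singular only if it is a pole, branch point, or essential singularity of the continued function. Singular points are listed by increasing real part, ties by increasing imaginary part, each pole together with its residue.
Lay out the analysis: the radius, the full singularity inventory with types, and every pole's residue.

Radius of convergence at 0: 6/7.
At 6/7: a pole of order 1; residue 16503/10241.

Denominator factor (w - 6/7): pole of order 1 at 6/7, modulus 6/7.
The radius of convergence is the smallest modulus among the singular points: 6/7.
At the order-1 pole 6/7 set g(w) = (w - (6/7))*f(w) = -25*w**2/22 + 24*w/19 + 15/11.
Simple pole: residue = g(a) at a = 6/7, which is 16503/10241.


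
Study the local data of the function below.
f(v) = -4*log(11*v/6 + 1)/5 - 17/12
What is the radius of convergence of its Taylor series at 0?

Branch term (-4/5)*log(1 - v/(-6/11)): its argument vanishes at v = -6/11, a logarithmic branch point, modulus 6/11.
The radius of convergence is the smallest modulus among the singular points: 6/11.

The radius of convergence is 6/11.


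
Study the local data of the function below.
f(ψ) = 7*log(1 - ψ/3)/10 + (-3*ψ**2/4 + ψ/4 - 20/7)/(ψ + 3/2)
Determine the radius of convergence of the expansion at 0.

Denominator factor (ψ + 3/2): pole of order 1 at -3/2, modulus 3/2.
Branch term (7/10)*log(1 - ψ/(3)): its argument vanishes at ψ = 3, a logarithmic branch point, modulus 3.
The radius of convergence is the smallest modulus among the singular points: 3/2.

The radius of convergence is 3/2.


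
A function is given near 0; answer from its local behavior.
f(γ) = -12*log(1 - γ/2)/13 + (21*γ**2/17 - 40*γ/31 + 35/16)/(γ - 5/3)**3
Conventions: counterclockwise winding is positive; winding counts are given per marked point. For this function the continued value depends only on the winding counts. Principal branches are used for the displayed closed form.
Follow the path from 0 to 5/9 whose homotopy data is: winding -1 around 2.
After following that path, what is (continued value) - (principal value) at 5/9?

The rational part is single-valued and drops out of the difference; each branch term changes only by its own monodromy.
(-12/13)*log(1 - γ/(2)): each positive loop around 2 adds 2*pi*i to the log, so winding -1 contributes (-12/13)*(-1)*2*pi*i = (24/13)*pi*i.
Summing the contributions at γ = 5/9 gives (24/13)*pi*i.

Continued minus principal equals (24/13)*pi*i.
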